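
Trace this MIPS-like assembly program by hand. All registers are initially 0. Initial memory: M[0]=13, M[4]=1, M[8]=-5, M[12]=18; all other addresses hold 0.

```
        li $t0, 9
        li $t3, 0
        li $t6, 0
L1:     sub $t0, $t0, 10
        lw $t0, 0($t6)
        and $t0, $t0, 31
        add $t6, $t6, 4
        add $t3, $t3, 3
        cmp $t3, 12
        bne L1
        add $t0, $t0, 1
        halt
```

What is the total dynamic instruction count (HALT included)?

$t0=9
$t3=0
$t6=0
$t0=9-10=-1
$t0=M[0]=13
$t0=13&31=13
$t6=0+4=4
$t3=0+3=3
cmp $t3, 12  (cmp 3,12)
bne L1: taken
$t0=13-10=3
$t0=M[4]=1
$t0=1&31=1
$t6=4+4=8
$t3=3+3=6
cmp $t3, 12  (cmp 6,12)
bne L1: taken
$t0=1-10=-9
$t0=M[8]=-5
$t0=(-5)&31=27
$t6=8+4=12
$t3=6+3=9
cmp $t3, 12  (cmp 9,12)
bne L1: taken
$t0=27-10=17
$t0=M[12]=18
$t0=18&31=18
$t6=12+4=16
$t3=9+3=12
cmp $t3, 12  (cmp 12,12)
bne L1: not taken
$t0=18+1=19
halt.
Total executed instructions: 33.

33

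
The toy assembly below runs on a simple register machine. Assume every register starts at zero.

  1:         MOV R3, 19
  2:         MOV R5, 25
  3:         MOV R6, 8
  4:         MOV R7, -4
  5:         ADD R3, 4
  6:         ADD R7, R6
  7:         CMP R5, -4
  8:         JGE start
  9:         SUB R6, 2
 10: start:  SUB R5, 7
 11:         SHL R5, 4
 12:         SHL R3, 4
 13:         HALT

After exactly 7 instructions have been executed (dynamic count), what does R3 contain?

23

R3=19
R5=25
R6=8
R7=-4
R3=19+4=23
R7=(-4)+8=4
CMP R5, -4  (cmp 25,-4)
After step 7: R3 = 23.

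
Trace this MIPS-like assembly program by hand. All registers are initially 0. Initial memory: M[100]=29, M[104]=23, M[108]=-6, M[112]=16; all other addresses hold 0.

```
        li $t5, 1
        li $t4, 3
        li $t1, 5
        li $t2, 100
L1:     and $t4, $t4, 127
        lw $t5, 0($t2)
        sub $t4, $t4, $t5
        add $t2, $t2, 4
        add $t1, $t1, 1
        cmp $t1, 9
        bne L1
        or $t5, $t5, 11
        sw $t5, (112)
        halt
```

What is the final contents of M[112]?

li $t5, 1 → $t5=1
li $t4, 3 → $t4=3
li $t1, 5 → $t1=5
li $t2, 100 → $t2=100
and $t4, $t4, 127 → $t4=3&127=3
lw $t5, 0($t2) → $t5=M[100]=29
sub $t4, $t4, $t5 → $t4=3-29=-26
add $t2, $t2, 4 → $t2=100+4=104
add $t1, $t1, 1 → $t1=5+1=6
cmp $t1, 9  (cmp 6,9)
bne L1: taken
and $t4, $t4, 127 → $t4=(-26)&127=102
lw $t5, 0($t2) → $t5=M[104]=23
sub $t4, $t4, $t5 → $t4=102-23=79
add $t2, $t2, 4 → $t2=104+4=108
add $t1, $t1, 1 → $t1=6+1=7
cmp $t1, 9  (cmp 7,9)
bne L1: taken
and $t4, $t4, 127 → $t4=79&127=79
lw $t5, 0($t2) → $t5=M[108]=-6
sub $t4, $t4, $t5 → $t4=79-(-6)=85
add $t2, $t2, 4 → $t2=108+4=112
add $t1, $t1, 1 → $t1=7+1=8
cmp $t1, 9  (cmp 8,9)
bne L1: taken
and $t4, $t4, 127 → $t4=85&127=85
lw $t5, 0($t2) → $t5=M[112]=16
sub $t4, $t4, $t5 → $t4=85-16=69
add $t2, $t2, 4 → $t2=112+4=116
add $t1, $t1, 1 → $t1=8+1=9
cmp $t1, 9  (cmp 9,9)
bne L1: not taken
or $t5, $t5, 11 → $t5=16|11=27
sw $t5, (112) → M[112]=27
halt.

27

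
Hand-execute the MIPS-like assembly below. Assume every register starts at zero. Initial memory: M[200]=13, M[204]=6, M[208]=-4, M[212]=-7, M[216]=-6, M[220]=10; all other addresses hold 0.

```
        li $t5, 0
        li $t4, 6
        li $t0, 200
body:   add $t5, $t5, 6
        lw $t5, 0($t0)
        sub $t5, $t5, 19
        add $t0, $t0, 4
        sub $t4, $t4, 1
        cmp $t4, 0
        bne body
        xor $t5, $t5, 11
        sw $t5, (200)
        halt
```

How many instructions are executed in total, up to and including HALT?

$t5=0
$t4=6
$t0=200
$t5=0+6=6
$t5=M[200]=13
$t5=13-19=-6
$t0=200+4=204
$t4=6-1=5
cmp $t4, 0  (cmp 5,0)
bne body: taken
$t5=(-6)+6=0
$t5=M[204]=6
$t5=6-19=-13
$t0=204+4=208
$t4=5-1=4
cmp $t4, 0  (cmp 4,0)
bne body: taken
$t5=(-13)+6=-7
$t5=M[208]=-4
$t5=(-4)-19=-23
$t0=208+4=212
$t4=4-1=3
cmp $t4, 0  (cmp 3,0)
bne body: taken
$t5=(-23)+6=-17
$t5=M[212]=-7
$t5=(-7)-19=-26
$t0=212+4=216
$t4=3-1=2
cmp $t4, 0  (cmp 2,0)
bne body: taken
$t5=(-26)+6=-20
$t5=M[216]=-6
$t5=(-6)-19=-25
$t0=216+4=220
$t4=2-1=1
cmp $t4, 0  (cmp 1,0)
bne body: taken
$t5=(-25)+6=-19
$t5=M[220]=10
$t5=10-19=-9
$t0=220+4=224
$t4=1-1=0
cmp $t4, 0  (cmp 0,0)
bne body: not taken
$t5=(-9)^11=-4
sw $t5, (200) → M[200]=-4
halt.
Total executed instructions: 48.

48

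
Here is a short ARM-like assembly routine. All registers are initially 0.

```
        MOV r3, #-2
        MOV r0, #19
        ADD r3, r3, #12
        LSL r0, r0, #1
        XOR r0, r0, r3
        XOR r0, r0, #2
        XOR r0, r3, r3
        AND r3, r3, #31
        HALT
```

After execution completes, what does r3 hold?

10

after MOV r3, #-2: r3=-2
after MOV r0, #19: r0=19
after ADD r3, r3, #12: r3=(-2)+12=10
after LSL r0, r0, #1: r0=19<<1=38
after XOR r0, r0, r3: r0=38^10=44
after XOR r0, r0, #2: r0=44^2=46
after XOR r0, r3, r3: r0=10^10=0
after AND r3, r3, #31: r3=10&31=10
halt.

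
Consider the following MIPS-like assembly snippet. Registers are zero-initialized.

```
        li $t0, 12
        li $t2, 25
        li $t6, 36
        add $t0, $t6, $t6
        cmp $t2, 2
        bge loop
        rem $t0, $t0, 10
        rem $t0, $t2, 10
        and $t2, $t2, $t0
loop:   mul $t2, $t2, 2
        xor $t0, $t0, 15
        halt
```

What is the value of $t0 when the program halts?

li $t0, 12 → $t0=12
li $t2, 25 → $t2=25
li $t6, 36 → $t6=36
add $t0, $t6, $t6 → $t0=36+36=72
cmp $t2, 2  (cmp 25,2)
bge loop: taken
mul $t2, $t2, 2 → $t2=25*2=50
xor $t0, $t0, 15 → $t0=72^15=71
halt.

71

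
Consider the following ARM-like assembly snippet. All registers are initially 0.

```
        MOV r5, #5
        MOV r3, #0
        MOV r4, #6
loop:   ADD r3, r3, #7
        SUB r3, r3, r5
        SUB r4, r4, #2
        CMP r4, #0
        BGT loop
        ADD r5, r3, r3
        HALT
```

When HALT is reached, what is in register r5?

12

after MOV r5, #5: r5=5
after MOV r3, #0: r3=0
after MOV r4, #6: r4=6
after ADD r3, r3, #7: r3=0+7=7
after SUB r3, r3, r5: r3=7-5=2
after SUB r4, r4, #2: r4=6-2=4
CMP r4, #0  (cmp 4,0)
BGT loop: taken
after ADD r3, r3, #7: r3=2+7=9
after SUB r3, r3, r5: r3=9-5=4
after SUB r4, r4, #2: r4=4-2=2
CMP r4, #0  (cmp 2,0)
BGT loop: taken
after ADD r3, r3, #7: r3=4+7=11
after SUB r3, r3, r5: r3=11-5=6
after SUB r4, r4, #2: r4=2-2=0
CMP r4, #0  (cmp 0,0)
BGT loop: not taken
after ADD r5, r3, r3: r5=6+6=12
halt.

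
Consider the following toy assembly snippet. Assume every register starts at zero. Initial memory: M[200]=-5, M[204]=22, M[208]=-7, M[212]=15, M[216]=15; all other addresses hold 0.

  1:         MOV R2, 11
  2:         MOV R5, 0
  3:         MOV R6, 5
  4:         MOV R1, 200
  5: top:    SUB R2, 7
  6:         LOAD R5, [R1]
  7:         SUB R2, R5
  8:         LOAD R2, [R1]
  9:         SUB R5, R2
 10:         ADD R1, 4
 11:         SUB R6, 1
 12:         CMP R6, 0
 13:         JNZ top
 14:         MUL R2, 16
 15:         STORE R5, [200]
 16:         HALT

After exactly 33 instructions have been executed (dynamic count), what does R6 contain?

MOV R2, 11 → R2=11
MOV R5, 0 → R5=0
MOV R6, 5 → R6=5
MOV R1, 200 → R1=200
SUB R2, 7 → R2=11-7=4
LOAD R5, [R1] → R5=M[200]=-5
SUB R2, R5 → R2=4-(-5)=9
LOAD R2, [R1] → R2=M[200]=-5
SUB R5, R2 → R5=(-5)-(-5)=0
ADD R1, 4 → R1=200+4=204
SUB R6, 1 → R6=5-1=4
CMP R6, 0  (cmp 4,0)
JNZ top: taken
SUB R2, 7 → R2=(-5)-7=-12
LOAD R5, [R1] → R5=M[204]=22
SUB R2, R5 → R2=(-12)-22=-34
LOAD R2, [R1] → R2=M[204]=22
SUB R5, R2 → R5=22-22=0
ADD R1, 4 → R1=204+4=208
SUB R6, 1 → R6=4-1=3
CMP R6, 0  (cmp 3,0)
JNZ top: taken
SUB R2, 7 → R2=22-7=15
LOAD R5, [R1] → R5=M[208]=-7
SUB R2, R5 → R2=15-(-7)=22
LOAD R2, [R1] → R2=M[208]=-7
SUB R5, R2 → R5=(-7)-(-7)=0
ADD R1, 4 → R1=208+4=212
SUB R6, 1 → R6=3-1=2
CMP R6, 0  (cmp 2,0)
JNZ top: taken
SUB R2, 7 → R2=(-7)-7=-14
LOAD R5, [R1] → R5=M[212]=15
After step 33: R6 = 2.

2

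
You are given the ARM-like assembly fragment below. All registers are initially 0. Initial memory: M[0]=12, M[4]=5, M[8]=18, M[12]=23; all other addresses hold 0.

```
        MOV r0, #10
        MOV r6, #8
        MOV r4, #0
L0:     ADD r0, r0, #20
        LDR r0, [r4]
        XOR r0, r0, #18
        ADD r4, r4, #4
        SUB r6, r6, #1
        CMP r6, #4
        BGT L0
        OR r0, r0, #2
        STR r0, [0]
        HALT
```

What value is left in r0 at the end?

r0=10
r6=8
r4=0
r0=10+20=30
r0=M[0]=12
r0=12^18=30
r4=0+4=4
r6=8-1=7
CMP r6, #4  (cmp 7,4)
BGT L0: taken
r0=30+20=50
r0=M[4]=5
r0=5^18=23
r4=4+4=8
r6=7-1=6
CMP r6, #4  (cmp 6,4)
BGT L0: taken
r0=23+20=43
r0=M[8]=18
r0=18^18=0
r4=8+4=12
r6=6-1=5
CMP r6, #4  (cmp 5,4)
BGT L0: taken
r0=0+20=20
r0=M[12]=23
r0=23^18=5
r4=12+4=16
r6=5-1=4
CMP r6, #4  (cmp 4,4)
BGT L0: not taken
r0=5|2=7
STR r0, [0] → M[0]=7
halt.

7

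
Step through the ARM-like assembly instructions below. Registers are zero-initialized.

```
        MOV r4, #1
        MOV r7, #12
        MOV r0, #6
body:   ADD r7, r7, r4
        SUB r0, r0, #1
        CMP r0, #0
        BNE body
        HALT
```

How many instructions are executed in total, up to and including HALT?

after MOV r4, #1: r4=1
after MOV r7, #12: r7=12
after MOV r0, #6: r0=6
after ADD r7, r7, r4: r7=12+1=13
after SUB r0, r0, #1: r0=6-1=5
CMP r0, #0  (cmp 5,0)
BNE body: taken
after ADD r7, r7, r4: r7=13+1=14
after SUB r0, r0, #1: r0=5-1=4
CMP r0, #0  (cmp 4,0)
BNE body: taken
after ADD r7, r7, r4: r7=14+1=15
after SUB r0, r0, #1: r0=4-1=3
CMP r0, #0  (cmp 3,0)
BNE body: taken
after ADD r7, r7, r4: r7=15+1=16
after SUB r0, r0, #1: r0=3-1=2
CMP r0, #0  (cmp 2,0)
BNE body: taken
after ADD r7, r7, r4: r7=16+1=17
after SUB r0, r0, #1: r0=2-1=1
CMP r0, #0  (cmp 1,0)
BNE body: taken
after ADD r7, r7, r4: r7=17+1=18
after SUB r0, r0, #1: r0=1-1=0
CMP r0, #0  (cmp 0,0)
BNE body: not taken
halt.
Total executed instructions: 28.

28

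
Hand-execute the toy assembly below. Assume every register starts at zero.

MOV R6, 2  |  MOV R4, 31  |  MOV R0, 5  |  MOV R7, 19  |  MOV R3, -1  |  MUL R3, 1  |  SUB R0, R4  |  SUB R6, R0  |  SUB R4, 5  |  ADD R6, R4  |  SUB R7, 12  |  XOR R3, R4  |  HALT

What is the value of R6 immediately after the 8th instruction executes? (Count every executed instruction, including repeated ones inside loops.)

28

after MOV R6, 2: R6=2
after MOV R4, 31: R4=31
after MOV R0, 5: R0=5
after MOV R7, 19: R7=19
after MOV R3, -1: R3=-1
after MUL R3, 1: R3=(-1)*1=-1
after SUB R0, R4: R0=5-31=-26
after SUB R6, R0: R6=2-(-26)=28
After step 8: R6 = 28.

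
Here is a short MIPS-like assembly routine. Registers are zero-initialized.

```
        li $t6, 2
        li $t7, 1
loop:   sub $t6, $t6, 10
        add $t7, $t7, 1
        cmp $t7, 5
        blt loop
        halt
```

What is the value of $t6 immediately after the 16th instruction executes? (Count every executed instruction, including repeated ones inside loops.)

-38

$t6=2
$t7=1
$t6=2-10=-8
$t7=1+1=2
cmp $t7, 5  (cmp 2,5)
blt loop: taken
$t6=(-8)-10=-18
$t7=2+1=3
cmp $t7, 5  (cmp 3,5)
blt loop: taken
$t6=(-18)-10=-28
$t7=3+1=4
cmp $t7, 5  (cmp 4,5)
blt loop: taken
$t6=(-28)-10=-38
$t7=4+1=5
After step 16: $t6 = -38.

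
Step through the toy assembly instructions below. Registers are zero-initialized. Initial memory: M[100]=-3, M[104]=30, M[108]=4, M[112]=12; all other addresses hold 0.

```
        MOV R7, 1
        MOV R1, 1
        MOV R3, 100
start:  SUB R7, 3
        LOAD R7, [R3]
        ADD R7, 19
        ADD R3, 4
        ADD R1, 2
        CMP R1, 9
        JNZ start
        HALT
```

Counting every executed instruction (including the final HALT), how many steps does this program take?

32

after MOV R7, 1: R7=1
after MOV R1, 1: R1=1
after MOV R3, 100: R3=100
after SUB R7, 3: R7=1-3=-2
after LOAD R7, [R3]: R7=M[100]=-3
after ADD R7, 19: R7=(-3)+19=16
after ADD R3, 4: R3=100+4=104
after ADD R1, 2: R1=1+2=3
CMP R1, 9  (cmp 3,9)
JNZ start: taken
after SUB R7, 3: R7=16-3=13
after LOAD R7, [R3]: R7=M[104]=30
after ADD R7, 19: R7=30+19=49
after ADD R3, 4: R3=104+4=108
after ADD R1, 2: R1=3+2=5
CMP R1, 9  (cmp 5,9)
JNZ start: taken
after SUB R7, 3: R7=49-3=46
after LOAD R7, [R3]: R7=M[108]=4
after ADD R7, 19: R7=4+19=23
after ADD R3, 4: R3=108+4=112
after ADD R1, 2: R1=5+2=7
CMP R1, 9  (cmp 7,9)
JNZ start: taken
after SUB R7, 3: R7=23-3=20
after LOAD R7, [R3]: R7=M[112]=12
after ADD R7, 19: R7=12+19=31
after ADD R3, 4: R3=112+4=116
after ADD R1, 2: R1=7+2=9
CMP R1, 9  (cmp 9,9)
JNZ start: not taken
halt.
Total executed instructions: 32.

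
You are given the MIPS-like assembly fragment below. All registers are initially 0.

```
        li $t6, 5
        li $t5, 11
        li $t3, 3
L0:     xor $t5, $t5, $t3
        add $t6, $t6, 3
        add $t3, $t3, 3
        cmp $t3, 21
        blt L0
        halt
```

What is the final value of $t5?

22

after li $t6, 5: $t6=5
after li $t5, 11: $t5=11
after li $t3, 3: $t3=3
after xor $t5, $t5, $t3: $t5=11^3=8
after add $t6, $t6, 3: $t6=5+3=8
after add $t3, $t3, 3: $t3=3+3=6
cmp $t3, 21  (cmp 6,21)
blt L0: taken
after xor $t5, $t5, $t3: $t5=8^6=14
after add $t6, $t6, 3: $t6=8+3=11
after add $t3, $t3, 3: $t3=6+3=9
cmp $t3, 21  (cmp 9,21)
blt L0: taken
after xor $t5, $t5, $t3: $t5=14^9=7
after add $t6, $t6, 3: $t6=11+3=14
after add $t3, $t3, 3: $t3=9+3=12
cmp $t3, 21  (cmp 12,21)
blt L0: taken
after xor $t5, $t5, $t3: $t5=7^12=11
after add $t6, $t6, 3: $t6=14+3=17
after add $t3, $t3, 3: $t3=12+3=15
cmp $t3, 21  (cmp 15,21)
blt L0: taken
after xor $t5, $t5, $t3: $t5=11^15=4
after add $t6, $t6, 3: $t6=17+3=20
after add $t3, $t3, 3: $t3=15+3=18
cmp $t3, 21  (cmp 18,21)
blt L0: taken
after xor $t5, $t5, $t3: $t5=4^18=22
after add $t6, $t6, 3: $t6=20+3=23
after add $t3, $t3, 3: $t3=18+3=21
cmp $t3, 21  (cmp 21,21)
blt L0: not taken
halt.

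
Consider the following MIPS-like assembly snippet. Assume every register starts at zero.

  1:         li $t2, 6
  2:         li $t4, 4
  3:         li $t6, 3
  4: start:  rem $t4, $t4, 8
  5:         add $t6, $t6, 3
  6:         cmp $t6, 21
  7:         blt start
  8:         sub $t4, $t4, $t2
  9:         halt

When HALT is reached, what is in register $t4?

-2

$t2=6
$t4=4
$t6=3
$t4=4%8=4
$t6=3+3=6
cmp $t6, 21  (cmp 6,21)
blt start: taken
$t4=4%8=4
$t6=6+3=9
cmp $t6, 21  (cmp 9,21)
blt start: taken
$t4=4%8=4
$t6=9+3=12
cmp $t6, 21  (cmp 12,21)
blt start: taken
$t4=4%8=4
$t6=12+3=15
cmp $t6, 21  (cmp 15,21)
blt start: taken
$t4=4%8=4
$t6=15+3=18
cmp $t6, 21  (cmp 18,21)
blt start: taken
$t4=4%8=4
$t6=18+3=21
cmp $t6, 21  (cmp 21,21)
blt start: not taken
$t4=4-6=-2
halt.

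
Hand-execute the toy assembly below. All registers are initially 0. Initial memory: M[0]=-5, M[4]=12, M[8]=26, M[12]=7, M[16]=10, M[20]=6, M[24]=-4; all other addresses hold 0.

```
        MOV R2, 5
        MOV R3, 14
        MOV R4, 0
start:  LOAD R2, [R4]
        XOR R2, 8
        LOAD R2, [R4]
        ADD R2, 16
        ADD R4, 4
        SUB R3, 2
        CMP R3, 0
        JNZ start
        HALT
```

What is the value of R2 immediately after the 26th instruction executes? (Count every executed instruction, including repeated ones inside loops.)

42

after MOV R2, 5: R2=5
after MOV R3, 14: R3=14
after MOV R4, 0: R4=0
after LOAD R2, [R4]: R2=M[0]=-5
after XOR R2, 8: R2=(-5)^8=-13
after LOAD R2, [R4]: R2=M[0]=-5
after ADD R2, 16: R2=(-5)+16=11
after ADD R4, 4: R4=0+4=4
after SUB R3, 2: R3=14-2=12
CMP R3, 0  (cmp 12,0)
JNZ start: taken
after LOAD R2, [R4]: R2=M[4]=12
after XOR R2, 8: R2=12^8=4
after LOAD R2, [R4]: R2=M[4]=12
after ADD R2, 16: R2=12+16=28
after ADD R4, 4: R4=4+4=8
after SUB R3, 2: R3=12-2=10
CMP R3, 0  (cmp 10,0)
JNZ start: taken
after LOAD R2, [R4]: R2=M[8]=26
after XOR R2, 8: R2=26^8=18
after LOAD R2, [R4]: R2=M[8]=26
after ADD R2, 16: R2=26+16=42
after ADD R4, 4: R4=8+4=12
after SUB R3, 2: R3=10-2=8
CMP R3, 0  (cmp 8,0)
After step 26: R2 = 42.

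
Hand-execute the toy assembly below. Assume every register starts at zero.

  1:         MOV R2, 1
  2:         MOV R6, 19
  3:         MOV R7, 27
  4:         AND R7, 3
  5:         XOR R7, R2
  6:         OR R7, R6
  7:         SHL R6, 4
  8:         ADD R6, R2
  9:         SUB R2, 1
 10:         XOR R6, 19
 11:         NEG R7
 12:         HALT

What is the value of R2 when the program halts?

0

MOV R2, 1 → R2=1
MOV R6, 19 → R6=19
MOV R7, 27 → R7=27
AND R7, 3 → R7=27&3=3
XOR R7, R2 → R7=3^1=2
OR R7, R6 → R7=2|19=19
SHL R6, 4 → R6=19<<4=304
ADD R6, R2 → R6=304+1=305
SUB R2, 1 → R2=1-1=0
XOR R6, 19 → R6=305^19=290
NEG R7 → R7=-(19)=-19
halt.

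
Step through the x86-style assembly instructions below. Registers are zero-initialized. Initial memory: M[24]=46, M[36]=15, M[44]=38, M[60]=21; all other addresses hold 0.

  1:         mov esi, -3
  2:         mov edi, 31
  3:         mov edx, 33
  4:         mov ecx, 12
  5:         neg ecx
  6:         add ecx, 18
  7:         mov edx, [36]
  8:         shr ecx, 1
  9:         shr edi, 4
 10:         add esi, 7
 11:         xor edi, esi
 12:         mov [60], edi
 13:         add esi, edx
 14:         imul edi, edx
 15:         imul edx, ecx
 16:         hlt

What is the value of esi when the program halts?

mov esi, -3 → esi=-3
mov edi, 31 → edi=31
mov edx, 33 → edx=33
mov ecx, 12 → ecx=12
neg ecx → ecx=-(12)=-12
add ecx, 18 → ecx=(-12)+18=6
mov edx, [36] → edx=M[36]=15
shr ecx, 1 → ecx=6>>1=3
shr edi, 4 → edi=31>>4=1
add esi, 7 → esi=(-3)+7=4
xor edi, esi → edi=1^4=5
mov [60], edi → M[60]=5
add esi, edx → esi=4+15=19
imul edi, edx → edi=5*15=75
imul edx, ecx → edx=15*3=45
halt.

19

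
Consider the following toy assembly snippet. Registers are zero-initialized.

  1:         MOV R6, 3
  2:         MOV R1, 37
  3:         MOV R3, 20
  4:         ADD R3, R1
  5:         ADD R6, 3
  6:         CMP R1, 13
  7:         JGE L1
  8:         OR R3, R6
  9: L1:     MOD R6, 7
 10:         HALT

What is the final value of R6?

6

after MOV R6, 3: R6=3
after MOV R1, 37: R1=37
after MOV R3, 20: R3=20
after ADD R3, R1: R3=20+37=57
after ADD R6, 3: R6=3+3=6
CMP R1, 13  (cmp 37,13)
JGE L1: taken
after MOD R6, 7: R6=6%7=6
halt.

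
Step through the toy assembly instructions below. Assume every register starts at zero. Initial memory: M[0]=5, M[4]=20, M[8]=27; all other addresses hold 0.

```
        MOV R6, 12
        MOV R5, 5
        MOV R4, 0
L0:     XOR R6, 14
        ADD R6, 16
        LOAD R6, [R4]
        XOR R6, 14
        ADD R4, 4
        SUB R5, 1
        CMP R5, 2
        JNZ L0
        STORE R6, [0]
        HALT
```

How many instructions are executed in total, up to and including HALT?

29

R6=12
R5=5
R4=0
R6=12^14=2
R6=2+16=18
R6=M[0]=5
R6=5^14=11
R4=0+4=4
R5=5-1=4
CMP R5, 2  (cmp 4,2)
JNZ L0: taken
R6=11^14=5
R6=5+16=21
R6=M[4]=20
R6=20^14=26
R4=4+4=8
R5=4-1=3
CMP R5, 2  (cmp 3,2)
JNZ L0: taken
R6=26^14=20
R6=20+16=36
R6=M[8]=27
R6=27^14=21
R4=8+4=12
R5=3-1=2
CMP R5, 2  (cmp 2,2)
JNZ L0: not taken
STORE R6, [0] → M[0]=21
halt.
Total executed instructions: 29.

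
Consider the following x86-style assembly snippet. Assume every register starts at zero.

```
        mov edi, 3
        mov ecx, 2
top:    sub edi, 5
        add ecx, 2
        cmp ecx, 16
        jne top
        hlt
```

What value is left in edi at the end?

-32

after mov edi, 3: edi=3
after mov ecx, 2: ecx=2
after sub edi, 5: edi=3-5=-2
after add ecx, 2: ecx=2+2=4
cmp ecx, 16  (cmp 4,16)
jne top: taken
after sub edi, 5: edi=(-2)-5=-7
after add ecx, 2: ecx=4+2=6
cmp ecx, 16  (cmp 6,16)
jne top: taken
after sub edi, 5: edi=(-7)-5=-12
after add ecx, 2: ecx=6+2=8
cmp ecx, 16  (cmp 8,16)
jne top: taken
after sub edi, 5: edi=(-12)-5=-17
after add ecx, 2: ecx=8+2=10
cmp ecx, 16  (cmp 10,16)
jne top: taken
after sub edi, 5: edi=(-17)-5=-22
after add ecx, 2: ecx=10+2=12
cmp ecx, 16  (cmp 12,16)
jne top: taken
after sub edi, 5: edi=(-22)-5=-27
after add ecx, 2: ecx=12+2=14
cmp ecx, 16  (cmp 14,16)
jne top: taken
after sub edi, 5: edi=(-27)-5=-32
after add ecx, 2: ecx=14+2=16
cmp ecx, 16  (cmp 16,16)
jne top: not taken
halt.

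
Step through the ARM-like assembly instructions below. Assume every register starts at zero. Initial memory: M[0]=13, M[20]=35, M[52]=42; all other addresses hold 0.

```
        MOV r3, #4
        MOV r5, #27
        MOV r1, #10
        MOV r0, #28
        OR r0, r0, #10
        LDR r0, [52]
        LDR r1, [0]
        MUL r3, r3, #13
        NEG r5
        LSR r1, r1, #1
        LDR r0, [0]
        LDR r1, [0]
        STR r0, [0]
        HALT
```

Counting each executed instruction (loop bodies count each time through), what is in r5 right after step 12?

after MOV r3, #4: r3=4
after MOV r5, #27: r5=27
after MOV r1, #10: r1=10
after MOV r0, #28: r0=28
after OR r0, r0, #10: r0=28|10=30
after LDR r0, [52]: r0=M[52]=42
after LDR r1, [0]: r1=M[0]=13
after MUL r3, r3, #13: r3=4*13=52
after NEG r5: r5=-(27)=-27
after LSR r1, r1, #1: r1=13>>1=6
after LDR r0, [0]: r0=M[0]=13
after LDR r1, [0]: r1=M[0]=13
After step 12: r5 = -27.

-27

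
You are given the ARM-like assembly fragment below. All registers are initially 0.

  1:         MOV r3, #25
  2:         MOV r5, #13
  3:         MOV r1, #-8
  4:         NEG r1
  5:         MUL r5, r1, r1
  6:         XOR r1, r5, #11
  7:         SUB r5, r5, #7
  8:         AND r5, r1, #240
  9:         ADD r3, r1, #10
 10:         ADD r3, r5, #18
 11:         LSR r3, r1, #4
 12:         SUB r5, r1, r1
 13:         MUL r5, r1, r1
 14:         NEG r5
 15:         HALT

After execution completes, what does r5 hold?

-5625

r3=25
r5=13
r1=-8
r1=-(-8)=8
r5=8*8=64
r1=64^11=75
r5=64-7=57
r5=75&240=64
r3=75+10=85
r3=64+18=82
r3=75>>4=4
r5=75-75=0
r5=75*75=5625
r5=-(5625)=-5625
halt.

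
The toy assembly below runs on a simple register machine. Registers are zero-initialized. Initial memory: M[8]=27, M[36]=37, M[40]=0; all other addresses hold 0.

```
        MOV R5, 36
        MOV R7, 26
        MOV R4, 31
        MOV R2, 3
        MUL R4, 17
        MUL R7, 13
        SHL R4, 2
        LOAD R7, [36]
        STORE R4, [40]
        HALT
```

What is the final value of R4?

2108

R5=36
R7=26
R4=31
R2=3
R4=31*17=527
R7=26*13=338
R4=527<<2=2108
R7=M[36]=37
STORE R4, [40] → M[40]=2108
halt.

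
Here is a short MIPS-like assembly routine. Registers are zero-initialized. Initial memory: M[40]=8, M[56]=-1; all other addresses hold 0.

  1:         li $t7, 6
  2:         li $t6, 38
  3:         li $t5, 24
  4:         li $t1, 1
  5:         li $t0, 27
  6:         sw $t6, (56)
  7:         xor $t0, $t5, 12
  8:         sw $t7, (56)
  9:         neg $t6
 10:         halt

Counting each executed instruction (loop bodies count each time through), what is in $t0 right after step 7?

$t7=6
$t6=38
$t5=24
$t1=1
$t0=27
sw $t6, (56) → M[56]=38
$t0=24^12=20
After step 7: $t0 = 20.

20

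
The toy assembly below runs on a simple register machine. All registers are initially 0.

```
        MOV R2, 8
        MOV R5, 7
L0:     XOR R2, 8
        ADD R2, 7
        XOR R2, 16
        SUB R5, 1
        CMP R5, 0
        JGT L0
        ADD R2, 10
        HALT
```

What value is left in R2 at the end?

219

R2=8
R5=7
R2=8^8=0
R2=0+7=7
R2=7^16=23
R5=7-1=6
CMP R5, 0  (cmp 6,0)
JGT L0: taken
R2=23^8=31
R2=31+7=38
R2=38^16=54
R5=6-1=5
CMP R5, 0  (cmp 5,0)
JGT L0: taken
R2=54^8=62
R2=62+7=69
R2=69^16=85
R5=5-1=4
CMP R5, 0  (cmp 4,0)
JGT L0: taken
R2=85^8=93
R2=93+7=100
R2=100^16=116
R5=4-1=3
CMP R5, 0  (cmp 3,0)
JGT L0: taken
R2=116^8=124
R2=124+7=131
R2=131^16=147
R5=3-1=2
CMP R5, 0  (cmp 2,0)
JGT L0: taken
R2=147^8=155
R2=155+7=162
R2=162^16=178
R5=2-1=1
CMP R5, 0  (cmp 1,0)
JGT L0: taken
R2=178^8=186
R2=186+7=193
R2=193^16=209
R5=1-1=0
CMP R5, 0  (cmp 0,0)
JGT L0: not taken
R2=209+10=219
halt.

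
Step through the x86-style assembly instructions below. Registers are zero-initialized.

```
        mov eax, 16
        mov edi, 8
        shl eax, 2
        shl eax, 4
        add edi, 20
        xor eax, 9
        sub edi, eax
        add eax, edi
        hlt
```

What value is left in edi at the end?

mov eax, 16 → eax=16
mov edi, 8 → edi=8
shl eax, 2 → eax=16<<2=64
shl eax, 4 → eax=64<<4=1024
add edi, 20 → edi=8+20=28
xor eax, 9 → eax=1024^9=1033
sub edi, eax → edi=28-1033=-1005
add eax, edi → eax=1033+(-1005)=28
halt.

-1005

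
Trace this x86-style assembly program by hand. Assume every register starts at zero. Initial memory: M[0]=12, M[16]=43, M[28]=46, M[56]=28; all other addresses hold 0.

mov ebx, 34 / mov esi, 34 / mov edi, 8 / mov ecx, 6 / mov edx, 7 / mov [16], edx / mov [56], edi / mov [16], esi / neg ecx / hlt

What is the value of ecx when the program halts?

-6

ebx=34
esi=34
edi=8
ecx=6
edx=7
mov [16], edx → M[16]=7
mov [56], edi → M[56]=8
mov [16], esi → M[16]=34
ecx=-(6)=-6
halt.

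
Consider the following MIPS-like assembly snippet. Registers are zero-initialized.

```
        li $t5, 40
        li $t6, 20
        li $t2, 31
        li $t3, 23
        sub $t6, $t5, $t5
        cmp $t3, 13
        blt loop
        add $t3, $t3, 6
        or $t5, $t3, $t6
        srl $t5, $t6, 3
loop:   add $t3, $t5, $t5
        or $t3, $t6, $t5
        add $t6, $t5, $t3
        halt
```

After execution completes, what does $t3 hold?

0

$t5=40
$t6=20
$t2=31
$t3=23
$t6=40-40=0
cmp $t3, 13  (cmp 23,13)
blt loop: not taken
$t3=23+6=29
$t5=29|0=29
$t5=0>>3=0
$t3=0+0=0
$t3=0|0=0
$t6=0+0=0
halt.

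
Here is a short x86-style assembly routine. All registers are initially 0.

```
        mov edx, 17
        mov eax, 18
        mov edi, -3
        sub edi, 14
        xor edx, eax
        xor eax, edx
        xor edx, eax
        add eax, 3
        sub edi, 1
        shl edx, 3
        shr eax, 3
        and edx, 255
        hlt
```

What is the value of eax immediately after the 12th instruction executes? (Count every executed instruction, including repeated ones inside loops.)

mov edx, 17 → edx=17
mov eax, 18 → eax=18
mov edi, -3 → edi=-3
sub edi, 14 → edi=(-3)-14=-17
xor edx, eax → edx=17^18=3
xor eax, edx → eax=18^3=17
xor edx, eax → edx=3^17=18
add eax, 3 → eax=17+3=20
sub edi, 1 → edi=(-17)-1=-18
shl edx, 3 → edx=18<<3=144
shr eax, 3 → eax=20>>3=2
and edx, 255 → edx=144&255=144
After step 12: eax = 2.

2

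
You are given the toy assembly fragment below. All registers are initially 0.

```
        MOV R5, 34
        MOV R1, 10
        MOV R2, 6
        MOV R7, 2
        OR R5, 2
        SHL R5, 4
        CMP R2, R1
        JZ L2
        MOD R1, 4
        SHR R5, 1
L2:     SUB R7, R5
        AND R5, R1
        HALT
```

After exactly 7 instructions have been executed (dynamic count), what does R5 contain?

R5=34
R1=10
R2=6
R7=2
R5=34|2=34
R5=34<<4=544
CMP R2, R1  (cmp 6,10)
After step 7: R5 = 544.

544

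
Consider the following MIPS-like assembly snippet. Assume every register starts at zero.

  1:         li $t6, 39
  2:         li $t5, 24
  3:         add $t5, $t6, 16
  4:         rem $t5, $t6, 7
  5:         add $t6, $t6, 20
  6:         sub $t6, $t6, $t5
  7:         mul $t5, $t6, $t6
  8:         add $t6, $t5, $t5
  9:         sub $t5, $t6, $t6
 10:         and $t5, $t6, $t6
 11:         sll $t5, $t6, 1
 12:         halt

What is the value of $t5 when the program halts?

li $t6, 39 → $t6=39
li $t5, 24 → $t5=24
add $t5, $t6, 16 → $t5=39+16=55
rem $t5, $t6, 7 → $t5=39%7=4
add $t6, $t6, 20 → $t6=39+20=59
sub $t6, $t6, $t5 → $t6=59-4=55
mul $t5, $t6, $t6 → $t5=55*55=3025
add $t6, $t5, $t5 → $t6=3025+3025=6050
sub $t5, $t6, $t6 → $t5=6050-6050=0
and $t5, $t6, $t6 → $t5=6050&6050=6050
sll $t5, $t6, 1 → $t5=6050<<1=12100
halt.

12100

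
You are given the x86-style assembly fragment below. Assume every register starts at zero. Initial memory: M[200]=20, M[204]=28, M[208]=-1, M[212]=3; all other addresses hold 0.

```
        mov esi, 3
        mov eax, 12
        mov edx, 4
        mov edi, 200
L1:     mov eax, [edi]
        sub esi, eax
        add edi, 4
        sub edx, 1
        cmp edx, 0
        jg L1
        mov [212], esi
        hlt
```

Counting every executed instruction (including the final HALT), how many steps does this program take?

esi=3
eax=12
edx=4
edi=200
eax=M[200]=20
esi=3-20=-17
edi=200+4=204
edx=4-1=3
cmp edx, 0  (cmp 3,0)
jg L1: taken
eax=M[204]=28
esi=(-17)-28=-45
edi=204+4=208
edx=3-1=2
cmp edx, 0  (cmp 2,0)
jg L1: taken
eax=M[208]=-1
esi=(-45)-(-1)=-44
edi=208+4=212
edx=2-1=1
cmp edx, 0  (cmp 1,0)
jg L1: taken
eax=M[212]=3
esi=(-44)-3=-47
edi=212+4=216
edx=1-1=0
cmp edx, 0  (cmp 0,0)
jg L1: not taken
mov [212], esi → M[212]=-47
halt.
Total executed instructions: 30.

30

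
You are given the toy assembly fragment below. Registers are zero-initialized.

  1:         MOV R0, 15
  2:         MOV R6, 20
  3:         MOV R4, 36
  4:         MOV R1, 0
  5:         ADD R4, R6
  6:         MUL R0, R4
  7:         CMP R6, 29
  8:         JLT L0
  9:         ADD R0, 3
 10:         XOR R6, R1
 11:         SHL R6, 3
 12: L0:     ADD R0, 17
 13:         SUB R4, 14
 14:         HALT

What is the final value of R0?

after MOV R0, 15: R0=15
after MOV R6, 20: R6=20
after MOV R4, 36: R4=36
after MOV R1, 0: R1=0
after ADD R4, R6: R4=36+20=56
after MUL R0, R4: R0=15*56=840
CMP R6, 29  (cmp 20,29)
JLT L0: taken
after ADD R0, 17: R0=840+17=857
after SUB R4, 14: R4=56-14=42
halt.

857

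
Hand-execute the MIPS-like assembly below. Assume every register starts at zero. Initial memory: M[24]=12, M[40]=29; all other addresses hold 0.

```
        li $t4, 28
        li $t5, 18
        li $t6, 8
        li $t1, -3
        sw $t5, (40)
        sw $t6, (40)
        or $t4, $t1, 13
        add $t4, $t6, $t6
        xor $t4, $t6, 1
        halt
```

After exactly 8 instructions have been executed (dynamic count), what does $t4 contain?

16

li $t4, 28 → $t4=28
li $t5, 18 → $t5=18
li $t6, 8 → $t6=8
li $t1, -3 → $t1=-3
sw $t5, (40) → M[40]=18
sw $t6, (40) → M[40]=8
or $t4, $t1, 13 → $t4=(-3)|13=-3
add $t4, $t6, $t6 → $t4=8+8=16
After step 8: $t4 = 16.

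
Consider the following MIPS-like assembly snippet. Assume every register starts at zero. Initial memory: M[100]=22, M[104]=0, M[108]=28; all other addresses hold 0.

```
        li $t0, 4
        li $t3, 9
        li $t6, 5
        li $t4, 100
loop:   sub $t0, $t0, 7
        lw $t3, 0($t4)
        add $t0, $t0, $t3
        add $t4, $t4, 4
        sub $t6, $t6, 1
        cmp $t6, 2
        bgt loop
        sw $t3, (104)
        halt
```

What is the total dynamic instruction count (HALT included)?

li $t0, 4 → $t0=4
li $t3, 9 → $t3=9
li $t6, 5 → $t6=5
li $t4, 100 → $t4=100
sub $t0, $t0, 7 → $t0=4-7=-3
lw $t3, 0($t4) → $t3=M[100]=22
add $t0, $t0, $t3 → $t0=(-3)+22=19
add $t4, $t4, 4 → $t4=100+4=104
sub $t6, $t6, 1 → $t6=5-1=4
cmp $t6, 2  (cmp 4,2)
bgt loop: taken
sub $t0, $t0, 7 → $t0=19-7=12
lw $t3, 0($t4) → $t3=M[104]=0
add $t0, $t0, $t3 → $t0=12+0=12
add $t4, $t4, 4 → $t4=104+4=108
sub $t6, $t6, 1 → $t6=4-1=3
cmp $t6, 2  (cmp 3,2)
bgt loop: taken
sub $t0, $t0, 7 → $t0=12-7=5
lw $t3, 0($t4) → $t3=M[108]=28
add $t0, $t0, $t3 → $t0=5+28=33
add $t4, $t4, 4 → $t4=108+4=112
sub $t6, $t6, 1 → $t6=3-1=2
cmp $t6, 2  (cmp 2,2)
bgt loop: not taken
sw $t3, (104) → M[104]=28
halt.
Total executed instructions: 27.

27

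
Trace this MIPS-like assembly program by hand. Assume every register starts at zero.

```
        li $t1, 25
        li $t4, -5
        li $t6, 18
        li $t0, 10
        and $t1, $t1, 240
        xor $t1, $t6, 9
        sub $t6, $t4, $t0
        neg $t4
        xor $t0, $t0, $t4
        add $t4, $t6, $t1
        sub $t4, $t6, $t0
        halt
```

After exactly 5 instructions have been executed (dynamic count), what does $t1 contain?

li $t1, 25 → $t1=25
li $t4, -5 → $t4=-5
li $t6, 18 → $t6=18
li $t0, 10 → $t0=10
and $t1, $t1, 240 → $t1=25&240=16
After step 5: $t1 = 16.

16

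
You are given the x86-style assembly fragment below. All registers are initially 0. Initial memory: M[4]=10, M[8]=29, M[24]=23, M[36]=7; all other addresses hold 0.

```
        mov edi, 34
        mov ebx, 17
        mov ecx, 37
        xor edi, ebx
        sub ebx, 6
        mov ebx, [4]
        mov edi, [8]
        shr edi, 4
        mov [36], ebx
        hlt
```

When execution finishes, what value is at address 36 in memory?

10

edi=34
ebx=17
ecx=37
edi=34^17=51
ebx=17-6=11
ebx=M[4]=10
edi=M[8]=29
edi=29>>4=1
mov [36], ebx → M[36]=10
halt.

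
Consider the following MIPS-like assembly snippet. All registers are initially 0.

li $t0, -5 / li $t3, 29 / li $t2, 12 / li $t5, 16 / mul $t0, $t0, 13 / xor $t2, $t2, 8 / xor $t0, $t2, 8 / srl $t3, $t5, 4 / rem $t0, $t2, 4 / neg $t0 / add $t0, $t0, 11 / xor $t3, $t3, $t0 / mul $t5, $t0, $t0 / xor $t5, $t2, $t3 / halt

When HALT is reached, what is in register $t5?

14

after li $t0, -5: $t0=-5
after li $t3, 29: $t3=29
after li $t2, 12: $t2=12
after li $t5, 16: $t5=16
after mul $t0, $t0, 13: $t0=(-5)*13=-65
after xor $t2, $t2, 8: $t2=12^8=4
after xor $t0, $t2, 8: $t0=4^8=12
after srl $t3, $t5, 4: $t3=16>>4=1
after rem $t0, $t2, 4: $t0=4%4=0
after neg $t0: $t0=-(0)=0
after add $t0, $t0, 11: $t0=0+11=11
after xor $t3, $t3, $t0: $t3=1^11=10
after mul $t5, $t0, $t0: $t5=11*11=121
after xor $t5, $t2, $t3: $t5=4^10=14
halt.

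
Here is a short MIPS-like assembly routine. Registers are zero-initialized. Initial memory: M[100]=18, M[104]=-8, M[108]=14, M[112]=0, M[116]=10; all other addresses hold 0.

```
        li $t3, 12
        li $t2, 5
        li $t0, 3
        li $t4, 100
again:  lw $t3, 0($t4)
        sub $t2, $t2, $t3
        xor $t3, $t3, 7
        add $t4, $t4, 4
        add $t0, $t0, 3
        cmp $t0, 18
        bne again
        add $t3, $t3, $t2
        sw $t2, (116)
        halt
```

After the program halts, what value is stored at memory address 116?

li $t3, 12 → $t3=12
li $t2, 5 → $t2=5
li $t0, 3 → $t0=3
li $t4, 100 → $t4=100
lw $t3, 0($t4) → $t3=M[100]=18
sub $t2, $t2, $t3 → $t2=5-18=-13
xor $t3, $t3, 7 → $t3=18^7=21
add $t4, $t4, 4 → $t4=100+4=104
add $t0, $t0, 3 → $t0=3+3=6
cmp $t0, 18  (cmp 6,18)
bne again: taken
lw $t3, 0($t4) → $t3=M[104]=-8
sub $t2, $t2, $t3 → $t2=(-13)-(-8)=-5
xor $t3, $t3, 7 → $t3=(-8)^7=-1
add $t4, $t4, 4 → $t4=104+4=108
add $t0, $t0, 3 → $t0=6+3=9
cmp $t0, 18  (cmp 9,18)
bne again: taken
lw $t3, 0($t4) → $t3=M[108]=14
sub $t2, $t2, $t3 → $t2=(-5)-14=-19
xor $t3, $t3, 7 → $t3=14^7=9
add $t4, $t4, 4 → $t4=108+4=112
add $t0, $t0, 3 → $t0=9+3=12
cmp $t0, 18  (cmp 12,18)
bne again: taken
lw $t3, 0($t4) → $t3=M[112]=0
sub $t2, $t2, $t3 → $t2=(-19)-0=-19
xor $t3, $t3, 7 → $t3=0^7=7
add $t4, $t4, 4 → $t4=112+4=116
add $t0, $t0, 3 → $t0=12+3=15
cmp $t0, 18  (cmp 15,18)
bne again: taken
lw $t3, 0($t4) → $t3=M[116]=10
sub $t2, $t2, $t3 → $t2=(-19)-10=-29
xor $t3, $t3, 7 → $t3=10^7=13
add $t4, $t4, 4 → $t4=116+4=120
add $t0, $t0, 3 → $t0=15+3=18
cmp $t0, 18  (cmp 18,18)
bne again: not taken
add $t3, $t3, $t2 → $t3=13+(-29)=-16
sw $t2, (116) → M[116]=-29
halt.

-29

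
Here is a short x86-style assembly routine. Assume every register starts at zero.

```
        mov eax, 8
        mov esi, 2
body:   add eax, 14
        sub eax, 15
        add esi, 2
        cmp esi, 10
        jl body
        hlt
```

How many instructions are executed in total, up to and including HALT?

after mov eax, 8: eax=8
after mov esi, 2: esi=2
after add eax, 14: eax=8+14=22
after sub eax, 15: eax=22-15=7
after add esi, 2: esi=2+2=4
cmp esi, 10  (cmp 4,10)
jl body: taken
after add eax, 14: eax=7+14=21
after sub eax, 15: eax=21-15=6
after add esi, 2: esi=4+2=6
cmp esi, 10  (cmp 6,10)
jl body: taken
after add eax, 14: eax=6+14=20
after sub eax, 15: eax=20-15=5
after add esi, 2: esi=6+2=8
cmp esi, 10  (cmp 8,10)
jl body: taken
after add eax, 14: eax=5+14=19
after sub eax, 15: eax=19-15=4
after add esi, 2: esi=8+2=10
cmp esi, 10  (cmp 10,10)
jl body: not taken
halt.
Total executed instructions: 23.

23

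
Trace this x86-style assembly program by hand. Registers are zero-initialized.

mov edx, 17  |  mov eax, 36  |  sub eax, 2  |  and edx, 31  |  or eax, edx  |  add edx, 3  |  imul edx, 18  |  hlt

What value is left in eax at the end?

51

after mov edx, 17: edx=17
after mov eax, 36: eax=36
after sub eax, 2: eax=36-2=34
after and edx, 31: edx=17&31=17
after or eax, edx: eax=34|17=51
after add edx, 3: edx=17+3=20
after imul edx, 18: edx=20*18=360
halt.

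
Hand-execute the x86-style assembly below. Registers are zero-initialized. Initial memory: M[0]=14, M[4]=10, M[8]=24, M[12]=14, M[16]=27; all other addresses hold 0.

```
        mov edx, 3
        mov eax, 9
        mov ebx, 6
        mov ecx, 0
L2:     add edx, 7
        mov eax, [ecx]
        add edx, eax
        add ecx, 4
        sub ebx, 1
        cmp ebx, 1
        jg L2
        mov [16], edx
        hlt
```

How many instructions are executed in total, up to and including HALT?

41

edx=3
eax=9
ebx=6
ecx=0
edx=3+7=10
eax=M[0]=14
edx=10+14=24
ecx=0+4=4
ebx=6-1=5
cmp ebx, 1  (cmp 5,1)
jg L2: taken
edx=24+7=31
eax=M[4]=10
edx=31+10=41
ecx=4+4=8
ebx=5-1=4
cmp ebx, 1  (cmp 4,1)
jg L2: taken
edx=41+7=48
eax=M[8]=24
edx=48+24=72
ecx=8+4=12
ebx=4-1=3
cmp ebx, 1  (cmp 3,1)
jg L2: taken
edx=72+7=79
eax=M[12]=14
edx=79+14=93
ecx=12+4=16
ebx=3-1=2
cmp ebx, 1  (cmp 2,1)
jg L2: taken
edx=93+7=100
eax=M[16]=27
edx=100+27=127
ecx=16+4=20
ebx=2-1=1
cmp ebx, 1  (cmp 1,1)
jg L2: not taken
mov [16], edx → M[16]=127
halt.
Total executed instructions: 41.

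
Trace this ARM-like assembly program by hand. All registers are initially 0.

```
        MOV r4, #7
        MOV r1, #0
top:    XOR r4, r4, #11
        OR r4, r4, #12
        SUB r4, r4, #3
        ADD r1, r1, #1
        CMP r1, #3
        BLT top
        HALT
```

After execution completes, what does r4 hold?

MOV r4, #7 → r4=7
MOV r1, #0 → r1=0
XOR r4, r4, #11 → r4=7^11=12
OR r4, r4, #12 → r4=12|12=12
SUB r4, r4, #3 → r4=12-3=9
ADD r1, r1, #1 → r1=0+1=1
CMP r1, #3  (cmp 1,3)
BLT top: taken
XOR r4, r4, #11 → r4=9^11=2
OR r4, r4, #12 → r4=2|12=14
SUB r4, r4, #3 → r4=14-3=11
ADD r1, r1, #1 → r1=1+1=2
CMP r1, #3  (cmp 2,3)
BLT top: taken
XOR r4, r4, #11 → r4=11^11=0
OR r4, r4, #12 → r4=0|12=12
SUB r4, r4, #3 → r4=12-3=9
ADD r1, r1, #1 → r1=2+1=3
CMP r1, #3  (cmp 3,3)
BLT top: not taken
halt.

9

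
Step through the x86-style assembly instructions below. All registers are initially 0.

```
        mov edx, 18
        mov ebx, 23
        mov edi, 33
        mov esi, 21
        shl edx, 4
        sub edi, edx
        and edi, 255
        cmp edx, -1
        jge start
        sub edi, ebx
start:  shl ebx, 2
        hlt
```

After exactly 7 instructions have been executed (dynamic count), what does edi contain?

1

edx=18
ebx=23
edi=33
esi=21
edx=18<<4=288
edi=33-288=-255
edi=(-255)&255=1
After step 7: edi = 1.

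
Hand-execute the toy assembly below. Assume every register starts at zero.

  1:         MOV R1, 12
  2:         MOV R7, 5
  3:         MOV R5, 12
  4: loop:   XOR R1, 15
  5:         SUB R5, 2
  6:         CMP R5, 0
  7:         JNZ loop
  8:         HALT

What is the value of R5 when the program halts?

0

after MOV R1, 12: R1=12
after MOV R7, 5: R7=5
after MOV R5, 12: R5=12
after XOR R1, 15: R1=12^15=3
after SUB R5, 2: R5=12-2=10
CMP R5, 0  (cmp 10,0)
JNZ loop: taken
after XOR R1, 15: R1=3^15=12
after SUB R5, 2: R5=10-2=8
CMP R5, 0  (cmp 8,0)
JNZ loop: taken
after XOR R1, 15: R1=12^15=3
after SUB R5, 2: R5=8-2=6
CMP R5, 0  (cmp 6,0)
JNZ loop: taken
after XOR R1, 15: R1=3^15=12
after SUB R5, 2: R5=6-2=4
CMP R5, 0  (cmp 4,0)
JNZ loop: taken
after XOR R1, 15: R1=12^15=3
after SUB R5, 2: R5=4-2=2
CMP R5, 0  (cmp 2,0)
JNZ loop: taken
after XOR R1, 15: R1=3^15=12
after SUB R5, 2: R5=2-2=0
CMP R5, 0  (cmp 0,0)
JNZ loop: not taken
halt.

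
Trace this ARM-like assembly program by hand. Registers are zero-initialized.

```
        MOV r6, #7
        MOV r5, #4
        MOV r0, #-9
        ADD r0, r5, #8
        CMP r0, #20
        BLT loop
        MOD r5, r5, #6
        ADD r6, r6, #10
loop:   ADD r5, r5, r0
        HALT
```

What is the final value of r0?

12

r6=7
r5=4
r0=-9
r0=4+8=12
CMP r0, #20  (cmp 12,20)
BLT loop: taken
r5=4+12=16
halt.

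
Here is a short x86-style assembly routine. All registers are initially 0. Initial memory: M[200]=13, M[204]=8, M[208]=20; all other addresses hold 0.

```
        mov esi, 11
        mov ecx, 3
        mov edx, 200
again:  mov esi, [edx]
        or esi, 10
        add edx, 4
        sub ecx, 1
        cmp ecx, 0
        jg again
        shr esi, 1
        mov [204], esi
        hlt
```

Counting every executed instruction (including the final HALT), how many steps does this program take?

24

mov esi, 11 → esi=11
mov ecx, 3 → ecx=3
mov edx, 200 → edx=200
mov esi, [edx] → esi=M[200]=13
or esi, 10 → esi=13|10=15
add edx, 4 → edx=200+4=204
sub ecx, 1 → ecx=3-1=2
cmp ecx, 0  (cmp 2,0)
jg again: taken
mov esi, [edx] → esi=M[204]=8
or esi, 10 → esi=8|10=10
add edx, 4 → edx=204+4=208
sub ecx, 1 → ecx=2-1=1
cmp ecx, 0  (cmp 1,0)
jg again: taken
mov esi, [edx] → esi=M[208]=20
or esi, 10 → esi=20|10=30
add edx, 4 → edx=208+4=212
sub ecx, 1 → ecx=1-1=0
cmp ecx, 0  (cmp 0,0)
jg again: not taken
shr esi, 1 → esi=30>>1=15
mov [204], esi → M[204]=15
halt.
Total executed instructions: 24.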